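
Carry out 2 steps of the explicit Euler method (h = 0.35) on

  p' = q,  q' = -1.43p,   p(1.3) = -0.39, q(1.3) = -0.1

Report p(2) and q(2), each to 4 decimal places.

-0.3917, 0.3079

Euler on (p,q): p_{n+1} = p_n + h·p', q_{n+1} = q_n + h·q'.
1.300000: (-0.390000, -0.100000); f=(-0.100000, 0.557700) → (-0.425000, 0.095195)
1.650000: (-0.425000, 0.095195); f=(0.095195, 0.607750) → (-0.391682, 0.307908)
(p(2), q(2)) ≈ (-0.3917, 0.3079)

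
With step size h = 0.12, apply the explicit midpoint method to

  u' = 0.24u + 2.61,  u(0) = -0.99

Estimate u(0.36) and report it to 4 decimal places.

Midpoint: k1 = f(t_n, u_n); k2 = f(t_n + h/2, u_n + (h/2)·k1); u_{n+1} = u_n + h·k2.
t=0.000000, u=-0.990000:
  k1 = f(0.000000, -0.990000) = 2.372400
  k2 = f(0.060000, -0.847656) = 2.406563
  u ← -0.990000 + 0.12·2.406563 = -0.701212
t=0.120000, u=-0.701212:
  k1 = f(0.120000, -0.701212) = 2.441709
  k2 = f(0.180000, -0.554710) = 2.476870
  u ← -0.701212 + 0.12·2.476870 = -0.403988
t=0.240000, u=-0.403988:
  k1 = f(0.240000, -0.403988) = 2.513043
  k2 = f(0.300000, -0.253206) = 2.549231
  u ← -0.403988 + 0.12·2.549231 = -0.098080
u(0.36) ≈ -0.0981

-0.0981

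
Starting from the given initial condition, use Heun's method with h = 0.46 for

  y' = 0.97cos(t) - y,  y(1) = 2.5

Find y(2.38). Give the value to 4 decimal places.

0.4674

Heun: k1 = f(t_n, y_n); k2 = f(t_n + h, y_n + h·k1); y_{n+1} = y_n + (h/2)·(k1 + k2).
t=1.000000, y=2.500000:
  k1 = f(1.000000, 2.500000) = -1.975907
  k2 = f(1.460000, 1.591083) = -1.483830
  y ← 2.500000 + (0.46/2)·(-1.975907 + (-1.483830)) = 1.704260
t=1.460000, y=1.704260:
  k1 = f(1.460000, 1.704260) = -1.597008
  k2 = f(1.920000, 0.969637) = -1.301522
  y ← 1.704260 + (0.46/2)·(-1.597008 + (-1.301522)) = 1.037599
t=1.920000, y=1.037599:
  k1 = f(1.920000, 1.037599) = -1.369484
  k2 = f(2.380000, 0.407636) = -1.109662
  y ← 1.037599 + (0.46/2)·(-1.369484 + (-1.109662)) = 0.467395
y(2.38) ≈ 0.4674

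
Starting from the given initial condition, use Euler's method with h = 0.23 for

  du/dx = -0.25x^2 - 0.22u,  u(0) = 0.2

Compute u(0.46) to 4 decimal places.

Euler: u_{n+1} = u_n + h·f(x_n, u_n).
x=0.000000, u=0.200000: f=-0.044000 → u ← 0.200000 + 0.23·(-0.044000) = 0.189880
x=0.230000, u=0.189880: f=-0.054999 → u ← 0.189880 + 0.23·(-0.054999) = 0.177230
u(0.46) ≈ 0.1772

0.1772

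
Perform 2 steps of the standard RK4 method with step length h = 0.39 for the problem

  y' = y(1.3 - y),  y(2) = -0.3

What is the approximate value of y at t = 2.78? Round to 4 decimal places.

RK4: k1 = f(t_n, y_n); k2 = f(t_n + h/2, y_n + (h/2)·k1); k3 = f(t_n + h/2, y_n + (h/2)·k2); k4 = f(t_n + h, y_n + h·k3); y_{n+1} = y_n + (h/6)·(k1 + 2k2 + 2k3 + k4).
t=2.000000, y=-0.300000:
  k1 = f(2.000000, -0.300000) = -0.480000
  k2 = f(2.195000, -0.393600) = -0.666601
  k3 = f(2.195000, -0.429987) = -0.743872
  k4 = f(2.390000, -0.590110) = -1.115373
  y ← -0.300000 + (0.39/6)·(k1 + 2k2 + 2k3 + k4) = -0.587061
t=2.390000, y=-0.587061:
  k1 = f(2.390000, -0.587061) = -1.107819
  k2 = f(2.585000, -0.803086) = -1.688958
  k3 = f(2.585000, -0.916408) = -2.031133
  k4 = f(2.780000, -1.379203) = -3.695163
  y ← -0.587061 + (0.39/6)·(k1 + 2k2 + 2k3 + k4) = -1.382866
y(2.78) ≈ -1.3829

-1.3829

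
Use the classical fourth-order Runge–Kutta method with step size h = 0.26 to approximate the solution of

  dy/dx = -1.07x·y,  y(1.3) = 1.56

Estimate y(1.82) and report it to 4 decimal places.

0.6551

RK4: k1 = f(x_n, y_n); k2 = f(x_n + h/2, y_n + (h/2)·k1); k3 = f(x_n + h/2, y_n + (h/2)·k2); k4 = f(x_n + h, y_n + h·k3); y_{n+1} = y_n + (h/6)·(k1 + 2k2 + 2k3 + k4).
x=1.300000, y=1.560000:
  k1 = f(1.300000, 1.560000) = -2.169960
  k2 = f(1.430000, 1.277905) = -1.955323
  k3 = f(1.430000, 1.305808) = -1.998017
  k4 = f(1.560000, 1.040516) = -1.736829
  y ← 1.560000 + (0.26/6)·(k1 + 2k2 + 2k3 + k4) = 1.048083
x=1.560000, y=1.048083:
  k1 = f(1.560000, 1.048083) = -1.749460
  k2 = f(1.690000, 0.820653) = -1.483987
  k3 = f(1.690000, 0.855165) = -1.546394
  k4 = f(1.820000, 0.646021) = -1.258060
  y ← 1.048083 + (0.26/6)·(k1 + 2k2 + 2k3 + k4) = 0.655124
y(1.82) ≈ 0.6551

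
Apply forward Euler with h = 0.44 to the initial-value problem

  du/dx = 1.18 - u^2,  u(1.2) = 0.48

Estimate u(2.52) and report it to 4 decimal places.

1.0850

Euler: u_{n+1} = u_n + h·f(x_n, u_n).
x=1.200000, u=0.480000: f=0.949600 → u ← 0.480000 + 0.44·0.949600 = 0.897824
x=1.640000, u=0.897824: f=0.373912 → u ← 0.897824 + 0.44·0.373912 = 1.062345
x=2.080000, u=1.062345: f=0.051422 → u ← 1.062345 + 0.44·0.051422 = 1.084971
u(2.52) ≈ 1.0850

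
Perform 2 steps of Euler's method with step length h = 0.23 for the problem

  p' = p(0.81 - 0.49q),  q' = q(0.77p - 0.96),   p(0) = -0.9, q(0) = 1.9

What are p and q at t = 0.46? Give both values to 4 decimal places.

-0.9218, 0.7351

Euler on (p,q): p_{n+1} = p_n + h·p', q_{n+1} = q_n + h·q'.
0.000000: (-0.900000, 1.900000); f=(0.108900, -3.140700) → (-0.874953, 1.177639)
0.230000: (-0.874953, 1.177639); f=(-0.203826, -1.923925) → (-0.921833, 0.735136)
(p(0.46), q(0.46)) ≈ (-0.9218, 0.7351)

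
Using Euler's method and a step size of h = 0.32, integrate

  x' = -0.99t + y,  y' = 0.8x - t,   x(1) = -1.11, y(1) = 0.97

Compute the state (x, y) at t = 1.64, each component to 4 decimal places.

-1.4175, -0.3424

Euler on (x,y): x_{n+1} = x_n + h·x', y_{n+1} = y_n + h·y'.
1.000000: (-1.110000, 0.970000); f=(-0.020000, -1.888000) → (-1.116400, 0.365840)
1.320000: (-1.116400, 0.365840); f=(-0.940960, -2.213120) → (-1.417507, -0.342358)
(x(1.64), y(1.64)) ≈ (-1.4175, -0.3424)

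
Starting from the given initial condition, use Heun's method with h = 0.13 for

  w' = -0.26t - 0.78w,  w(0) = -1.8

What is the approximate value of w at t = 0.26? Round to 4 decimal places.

Heun: k1 = f(t_n, w_n); k2 = f(t_n + h, w_n + h·k1); w_{n+1} = w_n + (h/2)·(k1 + k2).
t=0.000000, w=-1.800000:
  k1 = f(0.000000, -1.800000) = 1.404000
  k2 = f(0.130000, -1.617480) = 1.227834
  w ← -1.800000 + (0.13/2)·(1.404000 + 1.227834) = -1.628931
t=0.130000, w=-1.628931:
  k1 = f(0.130000, -1.628931) = 1.236766
  k2 = f(0.260000, -1.468151) = 1.077558
  w ← -1.628931 + (0.13/2)·(1.236766 + 1.077558) = -1.478500
w(0.26) ≈ -1.4785

-1.4785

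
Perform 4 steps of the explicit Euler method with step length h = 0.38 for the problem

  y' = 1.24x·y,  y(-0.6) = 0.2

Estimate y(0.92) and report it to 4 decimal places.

Euler: y_{n+1} = y_n + h·f(x_n, y_n).
x=-0.600000, y=0.200000: f=-0.148800 → y ← 0.200000 + 0.38·(-0.148800) = 0.143456
x=-0.220000, y=0.143456: f=-0.039135 → y ← 0.143456 + 0.38·(-0.039135) = 0.128585
x=0.160000, y=0.128585: f=0.025511 → y ← 0.128585 + 0.38·0.025511 = 0.138279
x=0.540000, y=0.138279: f=0.092592 → y ← 0.138279 + 0.38·0.092592 = 0.173464
y(0.92) ≈ 0.1735

0.1735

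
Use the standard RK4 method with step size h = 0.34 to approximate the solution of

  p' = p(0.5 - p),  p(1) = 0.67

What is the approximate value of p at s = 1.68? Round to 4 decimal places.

0.6102

RK4: k1 = f(s_n, p_n); k2 = f(s_n + h/2, p_n + (h/2)·k1); k3 = f(s_n + h/2, p_n + (h/2)·k2); k4 = f(s_n + h, p_n + h·k3); p_{n+1} = p_n + (h/6)·(k1 + 2k2 + 2k3 + k4).
s=1.000000, p=0.670000:
  k1 = f(1.000000, 0.670000) = -0.113900
  k2 = f(1.170000, 0.650637) = -0.098010
  k3 = f(1.170000, 0.653338) = -0.100182
  k4 = f(1.340000, 0.635938) = -0.086448
  p ← 0.670000 + (0.34/6)·(k1 + 2k2 + 2k3 + k4) = 0.636185
s=1.340000, p=0.636185:
  k1 = f(1.340000, 0.636185) = -0.086639
  k2 = f(1.510000, 0.621457) = -0.075480
  k3 = f(1.510000, 0.623354) = -0.076893
  k4 = f(1.680000, 0.610042) = -0.067130
  p ← 0.636185 + (0.34/6)·(k1 + 2k2 + 2k3 + k4) = 0.610203
p(1.68) ≈ 0.6102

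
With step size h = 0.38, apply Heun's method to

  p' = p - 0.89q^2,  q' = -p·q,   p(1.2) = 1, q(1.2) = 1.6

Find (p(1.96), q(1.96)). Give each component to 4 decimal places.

Heun on (p,q): k1 = f(s_n, state_n); k2 = f(s_n + h, state_n + h·k1); state_{n+1} = state_n + (h/2)·(k1 + k2).
1.200000: (1.000000, 1.600000)
  k1 = (-1.278400, -1.600000)
  predictor → (0.514208, 0.992000)
  k2 = (-0.361609, -0.510094)
  → (0.688398, 1.199082)
1.580000: (0.688398, 1.199082)
  k1 = (-0.591242, -0.825446)
  predictor → (0.463726, 0.885413)
  k2 = (-0.233994, -0.410589)
  → (0.531604, 0.964235)
(p(1.96), q(1.96)) ≈ (0.5316, 0.9642)

0.5316, 0.9642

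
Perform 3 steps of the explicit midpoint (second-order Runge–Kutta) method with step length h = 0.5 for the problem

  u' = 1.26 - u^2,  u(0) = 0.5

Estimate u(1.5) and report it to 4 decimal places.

Midpoint: k1 = f(t_n, u_n); k2 = f(t_n + h/2, u_n + (h/2)·k1); u_{n+1} = u_n + h·k2.
t=0.000000, u=0.500000:
  k1 = f(0.000000, 0.500000) = 1.010000
  k2 = f(0.250000, 0.752500) = 0.693744
  u ← 0.500000 + 0.5·0.693744 = 0.846872
t=0.500000, u=0.846872:
  k1 = f(0.500000, 0.846872) = 0.542808
  k2 = f(0.750000, 0.982574) = 0.294549
  u ← 0.846872 + 0.5·0.294549 = 0.994146
t=1.000000, u=0.994146:
  k1 = f(1.000000, 0.994146) = 0.271673
  k2 = f(1.250000, 1.062065) = 0.132019
  u ← 0.994146 + 0.5·0.132019 = 1.060156
u(1.5) ≈ 1.0602

1.0602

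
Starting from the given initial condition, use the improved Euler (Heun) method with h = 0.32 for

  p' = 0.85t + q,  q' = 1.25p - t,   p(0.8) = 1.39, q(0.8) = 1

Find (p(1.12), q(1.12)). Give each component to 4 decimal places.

2.0191, 1.3563

Heun on (p,q): k1 = f(t_n, state_n); k2 = f(t_n + h, state_n + h·k1); state_{n+1} = state_n + (h/2)·(k1 + k2).
0.800000: (1.390000, 1.000000)
  k1 = (1.680000, 0.937500)
  predictor → (1.927600, 1.300000)
  k2 = (2.252000, 1.289500)
  → (2.019120, 1.356320)
(p(1.12), q(1.12)) ≈ (2.0191, 1.3563)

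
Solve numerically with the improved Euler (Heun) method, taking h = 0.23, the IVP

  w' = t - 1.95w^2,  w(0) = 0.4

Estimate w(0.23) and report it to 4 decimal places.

Heun: k1 = f(t_n, w_n); k2 = f(t_n + h, w_n + h·k1); w_{n+1} = w_n + (h/2)·(k1 + k2).
t=0.000000, w=0.400000:
  k1 = f(0.000000, 0.400000) = -0.312000
  k2 = f(0.230000, 0.328240) = 0.019904
  w ← 0.400000 + (0.23/2)·(-0.312000 + 0.019904) = 0.366409
w(0.23) ≈ 0.3664

0.3664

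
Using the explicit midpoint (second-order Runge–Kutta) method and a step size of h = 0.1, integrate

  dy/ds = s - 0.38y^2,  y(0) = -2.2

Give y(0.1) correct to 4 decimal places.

Midpoint: k1 = f(s_n, y_n); k2 = f(s_n + h/2, y_n + (h/2)·k1); y_{n+1} = y_n + h·k2.
s=0.000000, y=-2.200000:
  k1 = f(0.000000, -2.200000) = -1.839200
  k2 = f(0.050000, -2.291960) = -1.946171
  y ← -2.200000 + 0.1·(-1.946171) = -2.394617
y(0.1) ≈ -2.3946

-2.3946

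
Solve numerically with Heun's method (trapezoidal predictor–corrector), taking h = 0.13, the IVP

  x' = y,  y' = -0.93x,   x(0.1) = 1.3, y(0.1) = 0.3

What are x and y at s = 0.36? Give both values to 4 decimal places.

1.3366, -0.0213

Heun on (x,y): k1 = f(s_n, state_n); k2 = f(s_n + h, state_n + h·k1); state_{n+1} = state_n + (h/2)·(k1 + k2).
0.100000: (1.300000, 0.300000)
  k1 = (0.300000, -1.209000)
  predictor → (1.339000, 0.142830)
  k2 = (0.142830, -1.245270)
  → (1.328784, 0.140472)
0.230000: (1.328784, 0.140472)
  k1 = (0.140472, -1.235769)
  predictor → (1.347045, -0.020178)
  k2 = (-0.020178, -1.252752)
  → (1.336603, -0.021281)
(x(0.36), y(0.36)) ≈ (1.3366, -0.0213)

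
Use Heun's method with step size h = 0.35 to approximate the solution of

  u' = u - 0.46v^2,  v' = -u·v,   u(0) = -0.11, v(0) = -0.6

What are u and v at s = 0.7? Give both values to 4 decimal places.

Heun on (u,v): k1 = f(s_n, state_n); k2 = f(s_n + h, state_n + h·k1); state_{n+1} = state_n + (h/2)·(k1 + k2).
0.000000: (-0.110000, -0.600000)
  k1 = (-0.275600, -0.066000)
  predictor → (-0.206460, -0.623100)
  k2 = (-0.385057, -0.128645)
  → (-0.225615, -0.634063)
0.350000: (-0.225615, -0.634063)
  k1 = (-0.410551, -0.143054)
  predictor → (-0.369308, -0.684132)
  k2 = (-0.584605, -0.252655)
  → (-0.399767, -0.703312)
(u(0.7), v(0.7)) ≈ (-0.3998, -0.7033)

-0.3998, -0.7033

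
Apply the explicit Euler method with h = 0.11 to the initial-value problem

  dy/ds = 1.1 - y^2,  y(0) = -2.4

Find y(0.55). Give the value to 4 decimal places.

Euler: y_{n+1} = y_n + h·f(s_n, y_n).
s=0.000000, y=-2.400000: f=-4.660000 → y ← -2.400000 + 0.11·(-4.660000) = -2.912600
s=0.110000, y=-2.912600: f=-7.383239 → y ← -2.912600 + 0.11·(-7.383239) = -3.724756
s=0.220000, y=-3.724756: f=-12.773809 → y ← -3.724756 + 0.11·(-12.773809) = -5.129875
s=0.330000, y=-5.129875: f=-25.215620 → y ← -5.129875 + 0.11·(-25.215620) = -7.903594
s=0.440000, y=-7.903594: f=-61.366791 → y ← -7.903594 + 0.11·(-61.366791) = -14.653940
y(0.55) ≈ -14.6539

-14.6539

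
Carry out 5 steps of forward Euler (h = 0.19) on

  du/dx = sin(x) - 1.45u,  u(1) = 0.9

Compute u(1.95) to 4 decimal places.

Euler: u_{n+1} = u_n + h·f(x_n, u_n).
x=1.000000, u=0.900000: f=-0.463529 → u ← 0.900000 + 0.19·(-0.463529) = 0.811929
x=1.190000, u=0.811929: f=-0.248929 → u ← 0.811929 + 0.19·(-0.248929) = 0.764633
x=1.380000, u=0.764633: f=-0.126864 → u ← 0.764633 + 0.19·(-0.126864) = 0.740529
x=1.570000, u=0.740529: f=-0.073767 → u ← 0.740529 + 0.19·(-0.073767) = 0.726513
x=1.760000, u=0.726513: f=-0.071290 → u ← 0.726513 + 0.19·(-0.071290) = 0.712968
u(1.95) ≈ 0.7130

0.7130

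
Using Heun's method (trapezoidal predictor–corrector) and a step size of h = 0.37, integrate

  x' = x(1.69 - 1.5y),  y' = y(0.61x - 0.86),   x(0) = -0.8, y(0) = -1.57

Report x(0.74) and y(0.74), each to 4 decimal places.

-5.6094, -0.4107

Heun on (x,y): k1 = f(t_n, state_n); k2 = f(t_n + h, state_n + h·k1); state_{n+1} = state_n + (h/2)·(k1 + k2).
0.000000: (-0.800000, -1.570000)
  k1 = (-3.236000, 2.116360)
  predictor → (-1.997320, -0.786947)
  k2 = (-5.733148, 1.635563)
  → (-2.459292, -0.875894)
0.370000: (-2.459292, -0.875894)
  k1 = (-7.387324, 2.067258)
  predictor → (-5.192602, -0.111009)
  k2 = (-9.640135, 0.447087)
  → (-5.609372, -0.410741)
(x(0.74), y(0.74)) ≈ (-5.6094, -0.4107)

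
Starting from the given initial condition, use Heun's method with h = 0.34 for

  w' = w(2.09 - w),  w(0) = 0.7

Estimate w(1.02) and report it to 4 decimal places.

1.6691

Heun: k1 = f(t_n, w_n); k2 = f(t_n + h, w_n + h·k1); w_{n+1} = w_n + (h/2)·(k1 + k2).
t=0.000000, w=0.700000:
  k1 = f(0.000000, 0.700000) = 0.973000
  k2 = f(0.340000, 1.030820) = 1.091824
  w ← 0.700000 + (0.34/2)·(0.973000 + 1.091824) = 1.051020
t=0.340000, w=1.051020:
  k1 = f(0.340000, 1.051020) = 1.091989
  k2 = f(0.680000, 1.422296) = 0.949673
  w ← 1.051020 + (0.34/2)·(1.091989 + 0.949673) = 1.398102
t=0.680000, w=1.398102:
  k1 = f(0.680000, 1.398102) = 0.967344
  k2 = f(1.020000, 1.726999) = 0.626902
  w ← 1.398102 + (0.34/2)·(0.967344 + 0.626902) = 1.669124
w(1.02) ≈ 1.6691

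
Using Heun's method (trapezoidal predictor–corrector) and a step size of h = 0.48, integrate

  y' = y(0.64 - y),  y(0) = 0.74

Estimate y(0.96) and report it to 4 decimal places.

Heun: k1 = f(t_n, y_n); k2 = f(t_n + h, y_n + h·k1); y_{n+1} = y_n + (h/2)·(k1 + k2).
t=0.000000, y=0.740000:
  k1 = f(0.000000, 0.740000) = -0.074000
  k2 = f(0.480000, 0.704480) = -0.045425
  y ← 0.740000 + (0.48/2)·(-0.074000 + (-0.045425)) = 0.711338
t=0.480000, y=0.711338:
  k1 = f(0.480000, 0.711338) = -0.050745
  k2 = f(0.960000, 0.686980) = -0.032274
  y ← 0.711338 + (0.48/2)·(-0.050745 + (-0.032274)) = 0.691413
y(0.96) ≈ 0.6914

0.6914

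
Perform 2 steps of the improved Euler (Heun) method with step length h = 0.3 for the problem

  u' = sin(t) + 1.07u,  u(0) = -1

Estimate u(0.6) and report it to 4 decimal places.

Heun: k1 = f(t_n, u_n); k2 = f(t_n + h, u_n + h·k1); u_{n+1} = u_n + (h/2)·(k1 + k2).
t=0.000000, u=-1.000000:
  k1 = f(0.000000, -1.000000) = -1.070000
  k2 = f(0.300000, -1.321000) = -1.117950
  u ← -1.000000 + (0.3/2)·(-1.070000 + (-1.117950)) = -1.328192
t=0.300000, u=-1.328192:
  k1 = f(0.300000, -1.328192) = -1.125646
  k2 = f(0.600000, -1.665886) = -1.217856
  u ← -1.328192 + (0.3/2)·(-1.125646 + (-1.217856)) = -1.679718
u(0.6) ≈ -1.6797

-1.6797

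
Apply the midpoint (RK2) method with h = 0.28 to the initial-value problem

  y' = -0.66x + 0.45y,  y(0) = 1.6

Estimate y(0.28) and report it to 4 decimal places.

1.7884

Midpoint: k1 = f(x_n, y_n); k2 = f(x_n + h/2, y_n + (h/2)·k1); y_{n+1} = y_n + h·k2.
x=0.000000, y=1.600000:
  k1 = f(0.000000, 1.600000) = 0.720000
  k2 = f(0.140000, 1.700800) = 0.672960
  y ← 1.600000 + 0.28·0.672960 = 1.788429
y(0.28) ≈ 1.7884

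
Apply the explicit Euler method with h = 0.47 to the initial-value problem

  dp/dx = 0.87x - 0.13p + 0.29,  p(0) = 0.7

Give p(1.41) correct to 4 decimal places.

Euler: p_{n+1} = p_n + h·f(x_n, p_n).
x=0.000000, p=0.700000: f=0.199000 → p ← 0.700000 + 0.47·0.199000 = 0.793530
x=0.470000, p=0.793530: f=0.595741 → p ← 0.793530 + 0.47·0.595741 = 1.073528
x=0.940000, p=1.073528: f=0.968241 → p ← 1.073528 + 0.47·0.968241 = 1.528602
p(1.41) ≈ 1.5286

1.5286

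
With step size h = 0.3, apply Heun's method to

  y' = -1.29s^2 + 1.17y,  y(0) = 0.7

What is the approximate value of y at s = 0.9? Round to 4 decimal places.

1.5559

Heun: k1 = f(s_n, y_n); k2 = f(s_n + h, y_n + h·k1); y_{n+1} = y_n + (h/2)·(k1 + k2).
s=0.000000, y=0.700000:
  k1 = f(0.000000, 0.700000) = 0.819000
  k2 = f(0.300000, 0.945700) = 0.990369
  y ← 0.700000 + (0.3/2)·(0.819000 + 0.990369) = 0.971405
s=0.300000, y=0.971405:
  k1 = f(0.300000, 0.971405) = 1.020444
  k2 = f(0.600000, 1.277539) = 1.030320
  y ← 0.971405 + (0.3/2)·(1.020444 + 1.030320) = 1.279020
s=0.600000, y=1.279020:
  k1 = f(0.600000, 1.279020) = 1.032053
  k2 = f(0.900000, 1.588636) = 0.813804
  y ← 1.279020 + (0.3/2)·(1.032053 + 0.813804) = 1.555899
y(0.9) ≈ 1.5559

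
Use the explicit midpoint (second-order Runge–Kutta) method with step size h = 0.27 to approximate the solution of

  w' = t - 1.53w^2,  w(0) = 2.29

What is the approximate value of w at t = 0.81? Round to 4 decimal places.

1.0437

Midpoint: k1 = f(t_n, w_n); k2 = f(t_n + h/2, w_n + (h/2)·k1); w_{n+1} = w_n + h·k2.
t=0.000000, w=2.290000:
  k1 = f(0.000000, 2.290000) = -8.023473
  k2 = f(0.135000, 1.206831) = -2.093355
  w ← 2.290000 + 0.27·(-2.093355) = 1.724794
t=0.270000, w=1.724794:
  k1 = f(0.270000, 1.724794) = -4.281619
  k2 = f(0.405000, 1.146775) = -1.607094
  w ← 1.724794 + 0.27·(-1.607094) = 1.290879
t=0.540000, w=1.290879:
  k1 = f(0.540000, 1.290879) = -2.009543
  k2 = f(0.675000, 1.019590) = -0.915534
  w ← 1.290879 + 0.27·(-0.915534) = 1.043685
w(0.81) ≈ 1.0437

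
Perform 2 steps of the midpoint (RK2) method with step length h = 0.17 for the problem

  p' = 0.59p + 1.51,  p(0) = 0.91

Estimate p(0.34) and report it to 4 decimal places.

Midpoint: k1 = f(t_n, p_n); k2 = f(t_n + h/2, p_n + (h/2)·k1); p_{n+1} = p_n + h·k2.
t=0.000000, p=0.910000:
  k1 = f(0.000000, 0.910000) = 2.046900
  k2 = f(0.085000, 1.083986) = 2.149552
  p ← 0.910000 + 0.17·2.149552 = 1.275424
t=0.170000, p=1.275424:
  k1 = f(0.170000, 1.275424) = 2.262500
  k2 = f(0.255000, 1.467736) = 2.375964
  p ← 1.275424 + 0.17·2.375964 = 1.679338
p(0.34) ≈ 1.6793

1.6793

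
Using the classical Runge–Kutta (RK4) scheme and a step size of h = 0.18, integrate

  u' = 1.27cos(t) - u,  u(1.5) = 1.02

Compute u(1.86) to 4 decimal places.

0.6659

RK4: k1 = f(t_n, u_n); k2 = f(t_n + h/2, u_n + (h/2)·k1); k3 = f(t_n + h/2, u_n + (h/2)·k2); k4 = f(t_n + h, u_n + h·k3); u_{n+1} = u_n + (h/6)·(k1 + 2k2 + 2k3 + k4).
t=1.500000, u=1.020000:
  k1 = f(1.500000, 1.020000) = -0.930164
  k2 = f(1.590000, 0.936285) = -0.960672
  k3 = f(1.590000, 0.933539) = -0.957927
  k4 = f(1.680000, 0.847573) = -0.985986
  u ← 1.020000 + (0.18/6)·(k1 + 2k2 + 2k3 + k4) = 0.847400
t=1.680000, u=0.847400:
  k1 = f(1.680000, 0.847400) = -0.985813
  k2 = f(1.770000, 0.758676) = -1.009995
  k3 = f(1.770000, 0.756500) = -1.007819
  k4 = f(1.860000, 0.665992) = -1.028182
  u ← 0.847400 + (0.18/6)·(k1 + 2k2 + 2k3 + k4) = 0.665911
u(1.86) ≈ 0.6659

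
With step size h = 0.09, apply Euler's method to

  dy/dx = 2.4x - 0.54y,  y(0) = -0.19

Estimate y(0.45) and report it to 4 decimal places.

Euler: y_{n+1} = y_n + h·f(x_n, y_n).
x=0.000000, y=-0.190000: f=0.102600 → y ← -0.190000 + 0.09·0.102600 = -0.180766
x=0.090000, y=-0.180766: f=0.313614 → y ← -0.180766 + 0.09·0.313614 = -0.152541
x=0.180000, y=-0.152541: f=0.514372 → y ← -0.152541 + 0.09·0.514372 = -0.106247
x=0.270000, y=-0.106247: f=0.705374 → y ← -0.106247 + 0.09·0.705374 = -0.042764
x=0.360000, y=-0.042764: f=0.887092 → y ← -0.042764 + 0.09·0.887092 = 0.037075
y(0.45) ≈ 0.0371

0.0371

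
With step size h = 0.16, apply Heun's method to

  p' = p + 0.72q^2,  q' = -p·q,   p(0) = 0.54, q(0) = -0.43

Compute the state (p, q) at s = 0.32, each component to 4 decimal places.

Heun on (p,q): k1 = f(s_n, state_n); k2 = f(s_n + h, state_n + h·k1); state_{n+1} = state_n + (h/2)·(k1 + k2).
0.000000: (0.540000, -0.430000)
  k1 = (0.673128, 0.232200)
  predictor → (0.647700, -0.392848)
  k2 = (0.758818, 0.254448)
  → (0.654556, -0.391068)
0.160000: (0.654556, -0.391068)
  k1 = (0.764668, 0.255976)
  predictor → (0.776903, -0.350112)
  k2 = (0.865159, 0.272003)
  → (0.784942, -0.348830)
(p(0.32), q(0.32)) ≈ (0.7849, -0.3488)

0.7849, -0.3488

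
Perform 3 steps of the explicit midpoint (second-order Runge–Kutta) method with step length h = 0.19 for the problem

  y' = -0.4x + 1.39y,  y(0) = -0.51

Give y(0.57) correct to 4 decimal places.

-1.2005

Midpoint: k1 = f(x_n, y_n); k2 = f(x_n + h/2, y_n + (h/2)·k1); y_{n+1} = y_n + h·k2.
x=0.000000, y=-0.510000:
  k1 = f(0.000000, -0.510000) = -0.708900
  k2 = f(0.095000, -0.577346) = -0.840510
  y ← -0.510000 + 0.19·(-0.840510) = -0.669697
x=0.190000, y=-0.669697:
  k1 = f(0.190000, -0.669697) = -1.006879
  k2 = f(0.285000, -0.765350) = -1.177837
  y ← -0.669697 + 0.19·(-1.177837) = -0.893486
x=0.380000, y=-0.893486:
  k1 = f(0.380000, -0.893486) = -1.393946
  k2 = f(0.475000, -1.025911) = -1.616016
  y ← -0.893486 + 0.19·(-1.616016) = -1.200529
y(0.57) ≈ -1.2005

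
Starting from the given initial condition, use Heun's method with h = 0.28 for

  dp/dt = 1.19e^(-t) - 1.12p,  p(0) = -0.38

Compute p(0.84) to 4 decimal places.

0.2496

Heun: k1 = f(t_n, p_n); k2 = f(t_n + h, p_n + h·k1); p_{n+1} = p_n + (h/2)·(k1 + k2).
t=0.000000, p=-0.380000:
  k1 = f(0.000000, -0.380000) = 1.615600
  k2 = f(0.280000, 0.072368) = 0.818330
  p ← -0.380000 + (0.28/2)·(1.615600 + 0.818330) = -0.039250
t=0.280000, p=-0.039250:
  k1 = f(0.280000, -0.039250) = 0.943342
  k2 = f(0.560000, 0.224886) = 0.427866
  p ← -0.039250 + (0.28/2)·(0.943342 + 0.427866) = 0.152719
t=0.560000, p=0.152719:
  k1 = f(0.560000, 0.152719) = 0.508693
  k2 = f(0.840000, 0.295154) = 0.183164
  p ← 0.152719 + (0.28/2)·(0.508693 + 0.183164) = 0.249579
p(0.84) ≈ 0.2496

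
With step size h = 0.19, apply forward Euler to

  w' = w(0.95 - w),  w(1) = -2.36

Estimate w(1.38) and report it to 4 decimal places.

-7.3459

Euler: w_{n+1} = w_n + h·f(x_n, w_n).
x=1.000000, w=-2.360000: f=-7.811600 → w ← -2.360000 + 0.19·(-7.811600) = -3.844204
x=1.190000, w=-3.844204: f=-18.429898 → w ← -3.844204 + 0.19·(-18.429898) = -7.345885
w(1.38) ≈ -7.3459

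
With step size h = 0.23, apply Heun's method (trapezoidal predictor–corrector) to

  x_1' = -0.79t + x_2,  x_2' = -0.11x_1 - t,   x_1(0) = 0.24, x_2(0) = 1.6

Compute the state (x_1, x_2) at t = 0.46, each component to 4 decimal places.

Heun on (x_1,x_2): k1 = f(t_n, state_n); k2 = f(t_n + h, state_n + h·k1); state_{n+1} = state_n + (h/2)·(k1 + k2).
0.000000: (0.240000, 1.600000)
  k1 = (1.600000, -0.026400)
  predictor → (0.608000, 1.593928)
  k2 = (1.412228, -0.296880)
  → (0.586406, 1.562823)
0.230000: (0.586406, 1.562823)
  k1 = (1.381123, -0.294505)
  predictor → (0.904064, 1.495087)
  k2 = (1.131687, -0.559447)
  → (0.875379, 1.464618)
(x_1(0.46), x_2(0.46)) ≈ (0.8754, 1.4646)

0.8754, 1.4646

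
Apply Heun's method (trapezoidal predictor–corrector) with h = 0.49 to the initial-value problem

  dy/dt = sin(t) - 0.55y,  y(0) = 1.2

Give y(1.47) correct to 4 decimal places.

Heun: k1 = f(t_n, y_n); k2 = f(t_n + h, y_n + h·k1); y_{n+1} = y_n + (h/2)·(k1 + k2).
t=0.000000, y=1.200000:
  k1 = f(0.000000, 1.200000) = -0.660000
  k2 = f(0.490000, 0.876600) = -0.011504
  y ← 1.200000 + (0.49/2)·(-0.660000 + (-0.011504)) = 1.035481
t=0.490000, y=1.035481:
  k1 = f(0.490000, 1.035481) = -0.098889
  k2 = f(0.980000, 0.987026) = 0.287633
  y ← 1.035481 + (0.49/2)·(-0.098889 + 0.287633) = 1.081724
t=0.980000, y=1.081724:
  k1 = f(0.980000, 1.081724) = 0.235549
  k2 = f(1.470000, 1.197143) = 0.336496
  y ← 1.081724 + (0.49/2)·(0.235549 + 0.336496) = 1.221875
y(1.47) ≈ 1.2219

1.2219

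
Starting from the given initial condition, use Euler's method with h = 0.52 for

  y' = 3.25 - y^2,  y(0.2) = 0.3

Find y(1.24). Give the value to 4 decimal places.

Euler: y_{n+1} = y_n + h·f(t_n, y_n).
t=0.200000, y=0.300000: f=3.160000 → y ← 0.300000 + 0.52·3.160000 = 1.943200
t=0.720000, y=1.943200: f=-0.526026 → y ← 1.943200 + 0.52·(-0.526026) = 1.669666
y(1.24) ≈ 1.6697

1.6697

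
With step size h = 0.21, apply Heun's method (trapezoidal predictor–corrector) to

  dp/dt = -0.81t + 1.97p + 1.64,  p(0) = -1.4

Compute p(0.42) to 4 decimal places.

Heun: k1 = f(t_n, p_n); k2 = f(t_n + h, p_n + h·k1); p_{n+1} = p_n + (h/2)·(k1 + k2).
t=0.000000, p=-1.400000:
  k1 = f(0.000000, -1.400000) = -1.118000
  k2 = f(0.210000, -1.634780) = -1.750617
  p ← -1.400000 + (0.21/2)·(-1.118000 + (-1.750617)) = -1.701205
t=0.210000, p=-1.701205:
  k1 = f(0.210000, -1.701205) = -1.881473
  k2 = f(0.420000, -2.096314) = -2.829939
  p ← -1.701205 + (0.21/2)·(-1.881473 + (-2.829939)) = -2.195903
p(0.42) ≈ -2.1959

-2.1959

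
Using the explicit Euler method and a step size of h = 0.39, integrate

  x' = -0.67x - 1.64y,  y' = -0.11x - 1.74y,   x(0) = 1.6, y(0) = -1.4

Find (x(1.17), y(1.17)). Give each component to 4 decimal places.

Euler on (x,y): x_{n+1} = x_n + h·x', y_{n+1} = y_n + h·y'.
0.000000: (1.600000, -1.400000); f=(1.224000, 2.260000) → (2.077360, -0.518600)
0.390000: (2.077360, -0.518600); f=(-0.541327, 0.673854) → (1.866242, -0.255797)
0.780000: (1.866242, -0.255797); f=(-0.830876, 0.239800) → (1.542201, -0.162275)
(x(1.17), y(1.17)) ≈ (1.5422, -0.1623)

1.5422, -0.1623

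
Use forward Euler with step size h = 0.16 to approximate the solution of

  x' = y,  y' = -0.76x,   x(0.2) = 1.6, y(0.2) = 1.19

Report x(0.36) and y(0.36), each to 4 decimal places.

1.7904, 0.9954

Euler on (x,y): x_{n+1} = x_n + h·x', y_{n+1} = y_n + h·y'.
0.200000: (1.600000, 1.190000); f=(1.190000, -1.216000) → (1.790400, 0.995440)
(x(0.36), y(0.36)) ≈ (1.7904, 0.9954)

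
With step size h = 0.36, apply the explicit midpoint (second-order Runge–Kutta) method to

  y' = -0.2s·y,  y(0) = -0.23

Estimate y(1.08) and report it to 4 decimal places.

-0.2045

Midpoint: k1 = f(s_n, y_n); k2 = f(s_n + h/2, y_n + (h/2)·k1); y_{n+1} = y_n + h·k2.
s=0.000000, y=-0.230000:
  k1 = f(0.000000, -0.230000) = 0.000000
  k2 = f(0.180000, -0.230000) = 0.008280
  y ← -0.230000 + 0.36·0.008280 = -0.227019
s=0.360000, y=-0.227019:
  k1 = f(0.360000, -0.227019) = 0.016345
  k2 = f(0.540000, -0.224077) = 0.024200
  y ← -0.227019 + 0.36·0.024200 = -0.218307
s=0.720000, y=-0.218307:
  k1 = f(0.720000, -0.218307) = 0.031436
  k2 = f(0.900000, -0.212649) = 0.038277
  y ← -0.218307 + 0.36·0.038277 = -0.204527
y(1.08) ≈ -0.2045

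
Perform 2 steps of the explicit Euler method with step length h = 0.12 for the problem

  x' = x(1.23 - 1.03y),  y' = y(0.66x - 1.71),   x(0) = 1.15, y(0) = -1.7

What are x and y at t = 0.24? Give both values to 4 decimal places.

2.0825, -1.3832

Euler on (x,y): x_{n+1} = x_n + h·x', y_{n+1} = y_n + h·y'.
0.000000: (1.150000, -1.700000); f=(3.428150, 1.616700) → (1.561378, -1.505996)
0.120000: (1.561378, -1.505996); f=(4.342467, 1.023310) → (2.082474, -1.383199)
(x(0.24), y(0.24)) ≈ (2.0825, -1.3832)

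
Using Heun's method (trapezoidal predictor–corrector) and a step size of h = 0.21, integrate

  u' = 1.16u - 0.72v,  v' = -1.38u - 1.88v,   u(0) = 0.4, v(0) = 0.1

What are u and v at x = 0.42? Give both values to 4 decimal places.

0.6580, -0.1609

Heun on (u,v): k1 = f(x_n, state_n); k2 = f(x_n + h, state_n + h·k1); state_{n+1} = state_n + (h/2)·(k1 + k2).
0.000000: (0.400000, 0.100000)
  k1 = (0.392000, -0.740000)
  predictor → (0.482320, -0.055400)
  k2 = (0.599379, -0.561450)
  → (0.504095, -0.036652)
0.210000: (0.504095, -0.036652)
  k1 = (0.611140, -0.626745)
  predictor → (0.632434, -0.168269)
  k2 = (0.854777, -0.556414)
  → (0.658016, -0.160884)
(u(0.42), v(0.42)) ≈ (0.6580, -0.1609)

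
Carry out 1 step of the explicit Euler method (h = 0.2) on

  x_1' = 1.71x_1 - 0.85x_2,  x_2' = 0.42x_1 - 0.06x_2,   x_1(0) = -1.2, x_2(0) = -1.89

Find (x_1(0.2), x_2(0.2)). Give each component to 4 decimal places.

Euler on (x_1,x_2): x_1_{n+1} = x_1_n + h·x_1', x_2_{n+1} = x_2_n + h·x_2'.
0.000000: (-1.200000, -1.890000); f=(-0.445500, -0.390600) → (-1.289100, -1.968120)
(x_1(0.2), x_2(0.2)) ≈ (-1.2891, -1.9681)

-1.2891, -1.9681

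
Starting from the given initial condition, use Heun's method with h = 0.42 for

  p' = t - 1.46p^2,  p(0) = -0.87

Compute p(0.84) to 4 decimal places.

Heun: k1 = f(t_n, p_n); k2 = f(t_n + h, p_n + h·k1); p_{n+1} = p_n + (h/2)·(k1 + k2).
t=0.000000, p=-0.870000:
  k1 = f(0.000000, -0.870000) = -1.105074
  k2 = f(0.420000, -1.334131) = -2.178662
  p ← -0.870000 + (0.42/2)·(-1.105074 + (-2.178662)) = -1.559585
t=0.420000, p=-1.559585:
  k1 = f(0.420000, -1.559585) = -3.131164
  k2 = f(0.840000, -2.874674) = -11.225073
  p ← -1.559585 + (0.42/2)·(-3.131164 + (-11.225073)) = -4.574394
p(0.84) ≈ -4.5744

-4.5744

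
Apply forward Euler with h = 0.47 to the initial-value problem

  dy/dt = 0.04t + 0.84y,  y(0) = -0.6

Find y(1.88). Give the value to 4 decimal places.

-2.2026

Euler: y_{n+1} = y_n + h·f(t_n, y_n).
t=0.000000, y=-0.600000: f=-0.504000 → y ← -0.600000 + 0.47·(-0.504000) = -0.836880
t=0.470000, y=-0.836880: f=-0.684179 → y ← -0.836880 + 0.47·(-0.684179) = -1.158444
t=0.940000, y=-1.158444: f=-0.935493 → y ← -1.158444 + 0.47·(-0.935493) = -1.598126
t=1.410000, y=-1.598126: f=-1.286026 → y ← -1.598126 + 0.47·(-1.286026) = -2.202558
y(1.88) ≈ -2.2026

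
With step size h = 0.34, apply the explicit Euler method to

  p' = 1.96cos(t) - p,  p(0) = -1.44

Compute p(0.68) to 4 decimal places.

0.4408

Euler: p_{n+1} = p_n + h·f(t_n, p_n).
t=0.000000, p=-1.440000: f=3.400000 → p ← -1.440000 + 0.34·3.400000 = -0.284000
t=0.340000, p=-0.284000: f=2.131799 → p ← -0.284000 + 0.34·2.131799 = 0.440812
p(0.68) ≈ 0.4408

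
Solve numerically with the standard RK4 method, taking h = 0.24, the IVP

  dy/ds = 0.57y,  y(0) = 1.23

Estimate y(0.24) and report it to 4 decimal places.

RK4: k1 = f(s_n, y_n); k2 = f(s_n + h/2, y_n + (h/2)·k1); k3 = f(s_n + h/2, y_n + (h/2)·k2); k4 = f(s_n + h, y_n + h·k3); y_{n+1} = y_n + (h/6)·(k1 + 2k2 + 2k3 + k4).
s=0.000000, y=1.230000:
  k1 = f(0.000000, 1.230000) = 0.701100
  k2 = f(0.120000, 1.314132) = 0.749055
  k3 = f(0.120000, 1.319887) = 0.752335
  k4 = f(0.240000, 1.410560) = 0.804019
  y ← 1.230000 + (0.24/6)·(k1 + 2k2 + 2k3 + k4) = 1.410316
y(0.24) ≈ 1.4103

1.4103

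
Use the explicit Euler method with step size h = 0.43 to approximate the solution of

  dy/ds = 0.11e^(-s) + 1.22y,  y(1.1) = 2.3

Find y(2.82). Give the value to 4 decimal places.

Euler: y_{n+1} = y_n + h·f(s_n, y_n).
s=1.100000, y=2.300000: f=2.842616 → y ← 2.300000 + 0.43·2.842616 = 3.522325
s=1.530000, y=3.522325: f=4.321055 → y ← 3.522325 + 0.43·4.321055 = 5.380379
s=1.960000, y=5.380379: f=6.579556 → y ← 5.380379 + 0.43·6.579556 = 8.209588
s=2.390000, y=8.209588: f=10.025776 → y ← 8.209588 + 0.43·10.025776 = 12.520672
y(2.82) ≈ 12.5207

12.5207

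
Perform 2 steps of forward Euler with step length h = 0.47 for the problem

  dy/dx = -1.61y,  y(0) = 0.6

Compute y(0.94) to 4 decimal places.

Euler: y_{n+1} = y_n + h·f(x_n, y_n).
x=0.000000, y=0.600000: f=-0.966000 → y ← 0.600000 + 0.47·(-0.966000) = 0.145980
x=0.470000, y=0.145980: f=-0.235028 → y ← 0.145980 + 0.47·(-0.235028) = 0.035517
y(0.94) ≈ 0.0355

0.0355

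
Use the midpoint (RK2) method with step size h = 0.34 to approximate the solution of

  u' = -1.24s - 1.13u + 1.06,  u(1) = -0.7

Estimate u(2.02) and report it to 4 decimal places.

-0.8033

Midpoint: k1 = f(s_n, u_n); k2 = f(s_n + h/2, u_n + (h/2)·k1); u_{n+1} = u_n + h·k2.
s=1.000000, u=-0.700000:
  k1 = f(1.000000, -0.700000) = 0.611000
  k2 = f(1.170000, -0.596130) = 0.282827
  u ← -0.700000 + 0.34·0.282827 = -0.603839
s=1.340000, u=-0.603839:
  k1 = f(1.340000, -0.603839) = 0.080738
  k2 = f(1.510000, -0.590113) = -0.145572
  u ← -0.603839 + 0.34·(-0.145572) = -0.653333
s=1.680000, u=-0.653333:
  k1 = f(1.680000, -0.653333) = -0.284933
  k2 = f(1.850000, -0.701772) = -0.440998
  u ← -0.653333 + 0.34·(-0.440998) = -0.803272
u(2.02) ≈ -0.8033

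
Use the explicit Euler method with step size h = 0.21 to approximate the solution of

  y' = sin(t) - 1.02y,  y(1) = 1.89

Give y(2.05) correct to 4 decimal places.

Euler: y_{n+1} = y_n + h·f(t_n, y_n).
t=1.000000, y=1.890000: f=-1.086329 → y ← 1.890000 + 0.21·(-1.086329) = 1.661871
t=1.210000, y=1.661871: f=-0.759492 → y ← 1.661871 + 0.21·(-0.759492) = 1.502378
t=1.420000, y=1.502378: f=-0.543773 → y ← 1.502378 + 0.21·(-0.543773) = 1.388185
t=1.630000, y=1.388185: f=-0.417701 → y ← 1.388185 + 0.21·(-0.417701) = 1.300468
t=1.840000, y=1.300468: f=-0.362494 → y ← 1.300468 + 0.21·(-0.362494) = 1.224344
y(2.05) ≈ 1.2243

1.2243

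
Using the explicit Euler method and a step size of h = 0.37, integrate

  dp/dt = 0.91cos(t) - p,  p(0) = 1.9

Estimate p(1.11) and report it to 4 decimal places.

Euler: p_{n+1} = p_n + h·f(t_n, p_n).
t=0.000000, p=1.900000: f=-0.990000 → p ← 1.900000 + 0.37·(-0.990000) = 1.533700
t=0.370000, p=1.533700: f=-0.685282 → p ← 1.533700 + 0.37·(-0.685282) = 1.280146
t=0.740000, p=1.280146: f=-0.608139 → p ← 1.280146 + 0.37·(-0.608139) = 1.055134
p(1.11) ≈ 1.0551

1.0551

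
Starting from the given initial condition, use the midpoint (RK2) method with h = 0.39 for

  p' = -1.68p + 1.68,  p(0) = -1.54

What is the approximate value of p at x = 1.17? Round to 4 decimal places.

Midpoint: k1 = f(x_n, p_n); k2 = f(x_n + h/2, p_n + (h/2)·k1); p_{n+1} = p_n + h·k2.
x=0.000000, p=-1.540000:
  k1 = f(0.000000, -1.540000) = 4.267200
  k2 = f(0.195000, -0.707896) = 2.869265
  p ← -1.540000 + 0.39·2.869265 = -0.420987
x=0.390000, p=-0.420987:
  k1 = f(0.390000, -0.420987) = 2.387257
  k2 = f(0.585000, 0.044529) = 1.605192
  p ← -0.420987 + 0.39·1.605192 = 0.205038
x=0.780000, p=0.205038:
  k1 = f(0.780000, 0.205038) = 1.335536
  k2 = f(0.975000, 0.465468) = 0.898014
  p ← 0.205038 + 0.39·0.898014 = 0.555264
p(1.17) ≈ 0.5553

0.5553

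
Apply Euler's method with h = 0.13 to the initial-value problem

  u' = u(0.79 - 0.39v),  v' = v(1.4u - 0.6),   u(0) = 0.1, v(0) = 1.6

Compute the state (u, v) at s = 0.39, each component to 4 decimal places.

0.1081, 1.3316

Euler on (u,v): u_{n+1} = u_n + h·u', v_{n+1} = v_n + h·v'.
0.000000: (0.100000, 1.600000); f=(0.016600, -0.736000) → (0.102158, 1.504320)
0.130000: (0.102158, 1.504320); f=(0.020770, -0.687442) → (0.104858, 1.414952)
0.260000: (0.104858, 1.414952); f=(0.024974, -0.641255) → (0.108105, 1.331589)
(u(0.39), v(0.39)) ≈ (0.1081, 1.3316)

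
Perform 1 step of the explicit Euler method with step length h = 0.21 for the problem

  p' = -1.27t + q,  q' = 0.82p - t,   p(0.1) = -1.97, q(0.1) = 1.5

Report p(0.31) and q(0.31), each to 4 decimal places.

-1.6817, 1.1398

Euler on (p,q): p_{n+1} = p_n + h·p', q_{n+1} = q_n + h·q'.
0.100000: (-1.970000, 1.500000); f=(1.373000, -1.715400) → (-1.681670, 1.139766)
(p(0.31), q(0.31)) ≈ (-1.6817, 1.1398)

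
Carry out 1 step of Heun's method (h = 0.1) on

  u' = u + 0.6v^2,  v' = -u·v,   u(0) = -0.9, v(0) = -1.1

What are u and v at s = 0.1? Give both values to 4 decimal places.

-0.9114, -1.2045

Heun on (u,v): k1 = f(s_n, state_n); k2 = f(s_n + h, state_n + h·k1); state_{n+1} = state_n + (h/2)·(k1 + k2).
0.000000: (-0.900000, -1.100000)
  k1 = (-0.174000, -0.990000)
  predictor → (-0.917400, -1.199000)
  k2 = (-0.054839, -1.099963)
  → (-0.911442, -1.204498)
(u(0.1), v(0.1)) ≈ (-0.9114, -1.2045)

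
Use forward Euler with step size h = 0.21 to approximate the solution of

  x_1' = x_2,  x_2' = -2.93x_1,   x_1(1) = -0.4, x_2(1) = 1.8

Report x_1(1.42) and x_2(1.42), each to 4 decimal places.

Euler on (x_1,x_2): x_1_{n+1} = x_1_n + h·x_1', x_2_{n+1} = x_2_n + h·x_2'.
1.000000: (-0.400000, 1.800000); f=(1.800000, 1.172000) → (-0.022000, 2.046120)
1.210000: (-0.022000, 2.046120); f=(2.046120, 0.064460) → (0.407685, 2.059657)
(x_1(1.42), x_2(1.42)) ≈ (0.4077, 2.0597)

0.4077, 2.0597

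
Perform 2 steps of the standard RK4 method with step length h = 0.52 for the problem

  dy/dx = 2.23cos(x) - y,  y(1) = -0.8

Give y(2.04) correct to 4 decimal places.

-0.3383

RK4: k1 = f(x_n, y_n); k2 = f(x_n + h/2, y_n + (h/2)·k1); k3 = f(x_n + h/2, y_n + (h/2)·k2); k4 = f(x_n + h, y_n + h·k3); y_{n+1} = y_n + (h/6)·(k1 + 2k2 + 2k3 + k4).
x=1.000000, y=-0.800000:
  k1 = f(1.000000, -0.800000) = 2.004874
  k2 = f(1.260000, -0.278733) = 0.960704
  k3 = f(1.260000, -0.550217) = 1.232189
  k4 = f(1.520000, -0.159262) = 0.272489
  y ← -0.800000 + (0.52/6)·(k1 + 2k2 + 2k3 + k4) = -0.222527
x=1.520000, y=-0.222527:
  k1 = f(1.520000, -0.222527) = 0.335754
  k2 = f(1.780000, -0.135231) = -0.327898
  k3 = f(1.780000, -0.307780) = -0.155348
  k4 = f(2.040000, -0.303308) = -0.705045
  y ← -0.222527 + (0.52/6)·(k1 + 2k2 + 2k3 + k4) = -0.338295
y(2.04) ≈ -0.3383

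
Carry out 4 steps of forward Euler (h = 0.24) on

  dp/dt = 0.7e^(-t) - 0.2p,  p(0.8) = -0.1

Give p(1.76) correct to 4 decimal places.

0.1180

Euler: p_{n+1} = p_n + h·f(t_n, p_n).
t=0.800000, p=-0.100000: f=0.334530 → p ← -0.100000 + 0.24·0.334530 = -0.019713
t=1.040000, p=-0.019713: f=0.251361 → p ← -0.019713 + 0.24·0.251361 = 0.040614
t=1.280000, p=0.040614: f=0.186503 → p ← 0.040614 + 0.24·0.186503 = 0.085375
t=1.520000, p=0.085375: f=0.136023 → p ← 0.085375 + 0.24·0.136023 = 0.118020
p(1.76) ≈ 0.1180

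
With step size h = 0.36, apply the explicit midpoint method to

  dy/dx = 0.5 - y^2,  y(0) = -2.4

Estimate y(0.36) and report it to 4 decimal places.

-6.2524

Midpoint: k1 = f(x_n, y_n); k2 = f(x_n + h/2, y_n + (h/2)·k1); y_{n+1} = y_n + h·k2.
x=0.000000, y=-2.400000:
  k1 = f(0.000000, -2.400000) = -5.260000
  k2 = f(0.180000, -3.346800) = -10.701070
  y ← -2.400000 + 0.36·(-10.701070) = -6.252385
y(0.36) ≈ -6.2524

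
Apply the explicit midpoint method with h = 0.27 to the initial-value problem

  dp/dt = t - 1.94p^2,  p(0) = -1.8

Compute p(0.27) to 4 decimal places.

-5.4379

Midpoint: k1 = f(t_n, p_n); k2 = f(t_n + h/2, p_n + (h/2)·k1); p_{n+1} = p_n + h·k2.
t=0.000000, p=-1.800000:
  k1 = f(0.000000, -1.800000) = -6.285600
  k2 = f(0.135000, -2.648556) = -13.473807
  p ← -1.800000 + 0.27·(-13.473807) = -5.437928
p(0.27) ≈ -5.4379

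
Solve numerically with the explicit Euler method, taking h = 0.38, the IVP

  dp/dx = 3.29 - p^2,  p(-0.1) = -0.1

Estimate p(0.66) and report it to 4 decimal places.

1.8972

Euler: p_{n+1} = p_n + h·f(x_n, p_n).
x=-0.100000, p=-0.100000: f=3.280000 → p ← -0.100000 + 0.38·3.280000 = 1.146400
x=0.280000, p=1.146400: f=1.975767 → p ← 1.146400 + 0.38·1.975767 = 1.897191
p(0.66) ≈ 1.8972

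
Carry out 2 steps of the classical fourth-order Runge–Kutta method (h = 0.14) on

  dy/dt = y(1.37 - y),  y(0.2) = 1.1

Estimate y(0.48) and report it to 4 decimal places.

1.1737

RK4: k1 = f(t_n, y_n); k2 = f(t_n + h/2, y_n + (h/2)·k1); k3 = f(t_n + h/2, y_n + (h/2)·k2); k4 = f(t_n + h, y_n + h·k3); y_{n+1} = y_n + (h/6)·(k1 + 2k2 + 2k3 + k4).
t=0.200000, y=1.100000:
  k1 = f(0.200000, 1.100000) = 0.297000
  k2 = f(0.270000, 1.120790) = 0.279312
  k3 = f(0.270000, 1.119552) = 0.280390
  k4 = f(0.340000, 1.139255) = 0.262878
  y ← 1.100000 + (0.14/6)·(k1 + 2k2 + 2k3 + k4) = 1.139183
t=0.340000, y=1.139183:
  k1 = f(0.340000, 1.139183) = 0.262943
  k2 = f(0.410000, 1.157589) = 0.245884
  k3 = f(0.410000, 1.156395) = 0.247012
  k4 = f(0.480000, 1.173765) = 0.230334
  y ← 1.139183 + (0.14/6)·(k1 + 2k2 + 2k3 + k4) = 1.173695
y(0.48) ≈ 1.1737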